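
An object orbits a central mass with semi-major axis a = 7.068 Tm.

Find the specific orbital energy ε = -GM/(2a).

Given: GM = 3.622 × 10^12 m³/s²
a = 7.068 Tm = 7.068 × 10^12 m
GM = 3.622 × 10^12 m³/s²
2a = 1.4136 × 10^13 m
ε = −GM/(2a) = -0.256225 J/kg ≈ -0.2562 J/kg

Final answer: -0.2562 J/kg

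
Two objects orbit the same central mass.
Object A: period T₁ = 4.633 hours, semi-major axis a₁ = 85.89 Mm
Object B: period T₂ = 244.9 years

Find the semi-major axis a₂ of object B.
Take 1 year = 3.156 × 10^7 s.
T₁ = 4.633 hours = 16678.8 s
T₂ = 244.9 years = 7.72904 × 10^9 s
a₁ = 85.89 Mm = 8.589 × 10^7 m
Kepler's third law: (T₂/T₁)² = (a₂/a₁)³  ⇒  a₂ = a₁ (T₂/T₁)^(2/3)
T₂/T₁ = 463405
(T₂/T₁)^(2/3) = 5988.35
a₂ = 8.589 × 10^7 m × 5988.35 = 5.1434 × 10^11 m ≈ 514.3 Gm

Final answer: a₂ = 514.3 Gm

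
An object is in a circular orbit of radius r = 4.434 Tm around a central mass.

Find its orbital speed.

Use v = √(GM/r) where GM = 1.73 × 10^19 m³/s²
r = 4.434 Tm = 4.434 × 10^12 m
GM = 1.73 × 10^19 m³/s²
GM/r = (1.73 × 10^19) / (4.434 × 10^12) = 3.90167 × 10^6 m²/s²
v = √(GM/r) = 1975.26 m/s ≈ 1.975 km/s

Final answer: 1.975 km/s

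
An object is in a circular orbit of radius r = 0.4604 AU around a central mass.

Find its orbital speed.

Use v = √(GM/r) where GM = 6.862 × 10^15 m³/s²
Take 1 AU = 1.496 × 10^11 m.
r = 0.4604 AU = 6.88758 × 10^10 m
GM = 6.862 × 10^15 m³/s²
GM/r = (6.862 × 10^15) / (6.88758 × 10^10) = 99628.5 m²/s²
v = √(GM/r) = 315.64 m/s ≈ 315.6 m/s

Final answer: 315.6 m/s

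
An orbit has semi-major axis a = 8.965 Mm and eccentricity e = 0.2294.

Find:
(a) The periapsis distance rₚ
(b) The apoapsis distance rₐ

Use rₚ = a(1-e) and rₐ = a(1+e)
a = 8.965 Mm = 8.965 × 10^6 m
e = 0.2294:  1 − e = 0.7706,  1 + e = 1.2294
(a) rₚ = a(1 − e) = 8.965 × 10^6 m × 0.7706 = 6.90843 × 10^6 m ≈ 6.908 Mm
(b) rₐ = a(1 + e) = 8.965 × 10^6 m × 1.2294 = 1.10216 × 10^7 m ≈ 11.02 Mm

Final answer:
(a) rₚ = 6.908 Mm
(b) rₐ = 11.02 Mm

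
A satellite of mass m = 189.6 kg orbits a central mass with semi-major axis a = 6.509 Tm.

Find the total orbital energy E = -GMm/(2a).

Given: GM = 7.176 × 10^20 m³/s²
a = 6.509 Tm = 6.509 × 10^12 m
GM = 7.176 × 10^20 m³/s²
2a = 1.3018 × 10^13 m
GMm = 7.176 × 10^20 × 189.6 = 1.36057 × 10^23 m³·kg/s²
E = −GMm/(2a) = -1.04514 × 10^10 J ≈ -10.45 GJ

Final answer: -10.45 GJ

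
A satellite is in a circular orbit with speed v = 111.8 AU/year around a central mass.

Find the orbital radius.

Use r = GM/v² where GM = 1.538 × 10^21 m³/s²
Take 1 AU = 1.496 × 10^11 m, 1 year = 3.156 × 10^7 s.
v = 111.8 AU/year = 529952 m/s
GM = 1.538 × 10^21 m³/s²
v² = 2.80849 × 10^11 m²/s²
r = GM/v² = (1.538 × 10^21) / (2.80849 × 10^11) = 5.47625 × 10^9 m ≈ 0.03661 AU

Final answer: 0.03661 AU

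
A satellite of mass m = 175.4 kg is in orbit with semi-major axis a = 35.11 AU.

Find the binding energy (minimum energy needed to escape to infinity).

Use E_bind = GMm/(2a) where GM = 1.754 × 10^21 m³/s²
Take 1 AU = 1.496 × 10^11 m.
a = 35.11 AU = 5.25246 × 10^12 m
GM = 1.754 × 10^21 m³/s²
m = 175.4 kg
GMm = 1.754 × 10^21 × 175.4 = 3.07652 × 10^23 m³·kg/s²
2a = 1.05049 × 10^13 m
E_bind = GMm/(2a) = 2.92865 × 10^10 J ≈ 29.29 GJ

Final answer: 29.29 GJ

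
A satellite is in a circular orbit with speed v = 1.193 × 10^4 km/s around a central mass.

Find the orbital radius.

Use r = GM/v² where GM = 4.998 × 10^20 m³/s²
v = 1.193 × 10^4 km/s = 1.193 × 10^7 m/s
GM = 4.998 × 10^20 m³/s²
v² = 1.42325 × 10^14 m²/s²
r = GM/v² = (4.998 × 10^20) / (1.42325 × 10^14) = 3.51168 × 10^6 m ≈ 3.512 Mm

Final answer: 3.512 Mm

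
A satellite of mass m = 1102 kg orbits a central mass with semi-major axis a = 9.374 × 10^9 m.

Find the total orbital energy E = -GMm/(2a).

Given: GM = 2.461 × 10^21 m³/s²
a = 9.374 × 10^9 m
GM = 2.461 × 10^21 m³/s²
2a = 1.8748 × 10^10 m
GMm = 2.461 × 10^21 × 1102 = 2.71202 × 10^24 m³·kg/s²
E = −GMm/(2a) = -1.44657 × 10^14 J ≈ -144.7 TJ

Final answer: -144.7 TJ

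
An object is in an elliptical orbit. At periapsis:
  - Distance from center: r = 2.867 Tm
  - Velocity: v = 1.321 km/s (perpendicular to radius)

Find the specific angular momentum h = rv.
r = 2.867 Tm = 2.867 × 10^12 m
v = 1.321 km/s = 1321 m/s
h = rv = 2.867 × 10^12 × 1321 = 3.78731 × 10^15 m²/s ≈ 3.787 × 10^15 m²/s

Final answer: h = 3.787 × 10^15 m²/s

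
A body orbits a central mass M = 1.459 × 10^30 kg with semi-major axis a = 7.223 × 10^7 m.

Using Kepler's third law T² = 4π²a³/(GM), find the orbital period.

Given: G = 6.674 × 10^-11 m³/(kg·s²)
M = 1.459 × 10^30 kg
GM = G × M = 6.674 × 10^-11 × 1.459 × 10^30 = 9.73737 × 10^19 m³/s²
a = 7.223 × 10^7 m
a³ = 3.76836 × 10^23 m³
T = 2π √(a³/GM) = 2π √((3.76836 × 10^23) / (9.73737 × 10^19)) = 2π × 62.2094 s
T = 390.873 s ≈ 6.515 minutes

Final answer: 6.515 minutes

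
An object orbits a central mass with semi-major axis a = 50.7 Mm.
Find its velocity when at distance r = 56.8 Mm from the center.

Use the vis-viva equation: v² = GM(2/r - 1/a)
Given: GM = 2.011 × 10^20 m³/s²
a = 50.7 Mm = 5.07 × 10^7 m
r = 56.8 Mm = 5.68 × 10^7 m
GM = 2.011 × 10^20 m³/s²
2/r − 1/a = 3.52113 × 10^-8 − 1.97239 × 10^-8 = 1.54874 × 10^-8 m⁻¹
v² = GM (2/r − 1/a) = 3.11452 × 10^12 m²/s²
v = 1.7648 × 10^6 m/s ≈ 1765 km/s

Final answer: 1765 km/s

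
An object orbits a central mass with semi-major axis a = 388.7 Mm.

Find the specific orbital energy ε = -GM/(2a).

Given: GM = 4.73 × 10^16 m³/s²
a = 388.7 Mm = 3.887 × 10^8 m
GM = 4.73 × 10^16 m³/s²
2a = 7.774 × 10^8 m
ε = −GM/(2a) = -6.08438 × 10^7 J/kg ≈ -60.84 MJ/kg

Final answer: -60.84 MJ/kg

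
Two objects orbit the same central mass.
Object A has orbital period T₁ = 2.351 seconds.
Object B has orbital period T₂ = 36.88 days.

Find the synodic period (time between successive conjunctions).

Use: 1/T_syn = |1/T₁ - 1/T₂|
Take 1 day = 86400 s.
T₁ = 2.351 seconds
T₂ = 36.88 days = 3.18643 × 10^6 s
1/T₁ = 0.425351 s⁻¹
1/T₂ = 3.13831 × 10^-7 s⁻¹
|1/T₁ − 1/T₂| = 0.425351 s⁻¹
T_syn = 1 / |1/T₁ − 1/T₂| = 2.351 s ≈ 2.351 seconds

Final answer: T_syn = 2.351 seconds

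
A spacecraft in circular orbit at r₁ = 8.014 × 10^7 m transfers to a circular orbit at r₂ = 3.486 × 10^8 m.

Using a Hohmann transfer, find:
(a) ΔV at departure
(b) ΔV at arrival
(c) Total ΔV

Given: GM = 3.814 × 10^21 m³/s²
r₁ = 8.014 × 10^7 m
r₂ = 3.486 × 10^8 m
GM = 3.814 × 10^21 m³/s²
Transfer ellipse: a_t = (r₁ + r₂)/2 = 2.1437 × 10^8 m
Circular speed at r₁: v₁ = √(GM/r₁) = 6.89867 × 10^6 m/s
Transfer speed at r₁ (periapsis): v₁ₜ = √(GM(2/r₁ − 1/a_t)) = 8.79726 × 10^6 m/s
(a) ΔV₁ = v₁ₜ − v₁ = 1.89858 × 10^6 m/s ≈ 1899 km/s
Circular speed at r₂: v₂ = √(GM/r₂) = 3.3077 × 10^6 m/s
Transfer speed at r₂ (apoapsis): v₂ₜ = √(GM(2/r₂ − 1/a_t)) = 2.02241 × 10^6 m/s
(b) ΔV₂ = v₂ − v₂ₜ = 1.28529 × 10^6 m/s ≈ 1285 km/s
(c) ΔV_total = ΔV₁ + ΔV₂ = 3.18388 × 10^6 m/s ≈ 3184 km/s

Final answer:
(a) ΔV₁ = 1899 km/s
(b) ΔV₂ = 1285 km/s
(c) ΔV_total = 3184 km/s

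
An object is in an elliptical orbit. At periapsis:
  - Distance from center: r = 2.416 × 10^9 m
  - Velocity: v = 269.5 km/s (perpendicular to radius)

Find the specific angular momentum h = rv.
r = 2.416 × 10^9 m
v = 269.5 km/s = 269500 m/s
h = rv = 2.416 × 10^9 × 269500 = 6.51112 × 10^14 m²/s ≈ 6.511 × 10^14 m²/s

Final answer: h = 6.511 × 10^14 m²/s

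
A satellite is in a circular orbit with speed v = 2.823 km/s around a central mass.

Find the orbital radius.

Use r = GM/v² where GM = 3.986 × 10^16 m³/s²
v = 2.823 km/s = 2823 m/s
GM = 3.986 × 10^16 m³/s²
v² = 7.96933 × 10^6 m²/s²
r = GM/v² = (3.986 × 10^16) / (7.96933 × 10^6) = 5.00168 × 10^9 m ≈ 5.002 Gm

Final answer: 5.002 Gm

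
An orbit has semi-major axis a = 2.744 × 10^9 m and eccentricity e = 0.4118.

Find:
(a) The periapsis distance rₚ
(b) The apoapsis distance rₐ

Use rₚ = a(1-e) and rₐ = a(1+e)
a = 2.744 × 10^9 m
e = 0.4118:  1 − e = 0.5882,  1 + e = 1.4118
(a) rₚ = a(1 − e) = 2.744 × 10^9 m × 0.5882 = 1.61402 × 10^9 m ≈ 1.614 × 10^9 m
(b) rₐ = a(1 + e) = 2.744 × 10^9 m × 1.4118 = 3.87398 × 10^9 m ≈ 3.874 × 10^9 m

Final answer:
(a) rₚ = 1.614 × 10^9 m
(b) rₐ = 3.874 × 10^9 m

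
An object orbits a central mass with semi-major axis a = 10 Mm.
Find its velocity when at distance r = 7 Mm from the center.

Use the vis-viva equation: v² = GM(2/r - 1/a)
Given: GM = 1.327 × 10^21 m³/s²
a = 10 Mm = 1 × 10^7 m
r = 7 Mm = 7 × 10^6 m
GM = 1.327 × 10^21 m³/s²
2/r − 1/a = 2.85714 × 10^-7 − 1 × 10^-7 = 1.85714 × 10^-7 m⁻¹
v² = GM (2/r − 1/a) = 2.46443 × 10^14 m²/s²
v = 1.56985 × 10^7 m/s ≈ 1.57 × 10^4 km/s

Final answer: 1.57 × 10^4 km/s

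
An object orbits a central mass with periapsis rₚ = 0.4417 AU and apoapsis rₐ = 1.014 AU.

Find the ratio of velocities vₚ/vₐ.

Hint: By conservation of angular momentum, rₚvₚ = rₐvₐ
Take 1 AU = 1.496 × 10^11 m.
rₚ = 0.4417 AU = 6.60783 × 10^10 m
rₐ = 1.014 AU = 1.51694 × 10^11 m
rₚvₚ = rₐvₐ  ⇒  vₚ/vₐ = rₐ/rₚ
vₚ/vₐ = (1.51694 × 10^11) / (6.60783 × 10^10) = 2.29568

Final answer: vₚ/vₐ = 2.296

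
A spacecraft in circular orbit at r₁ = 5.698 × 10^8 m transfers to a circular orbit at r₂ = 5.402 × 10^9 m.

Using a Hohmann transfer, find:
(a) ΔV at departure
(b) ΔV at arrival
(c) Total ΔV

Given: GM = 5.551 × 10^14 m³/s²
r₁ = 5.698 × 10^8 m
r₂ = 5.402 × 10^9 m
GM = 5.551 × 10^14 m³/s²
Transfer ellipse: a_t = (r₁ + r₂)/2 = 2.9859 × 10^9 m
Circular speed at r₁: v₁ = √(GM/r₁) = 987.016 m/s
Transfer speed at r₁ (periapsis): v₁ₜ = √(GM(2/r₁ − 1/a_t)) = 1327.59 m/s
(a) ΔV₁ = v₁ₜ − v₁ = 340.574 m/s ≈ 340.6 m/s
Circular speed at r₂: v₂ = √(GM/r₂) = 320.559 m/s
Transfer speed at r₂ (apoapsis): v₂ₜ = √(GM(2/r₂ − 1/a_t)) = 140.033 m/s
(b) ΔV₂ = v₂ − v₂ₜ = 180.526 m/s ≈ 180.5 m/s
(c) ΔV_total = ΔV₁ + ΔV₂ = 521.1 m/s ≈ 521.1 m/s

Final answer:
(a) ΔV₁ = 340.6 m/s
(b) ΔV₂ = 180.5 m/s
(c) ΔV_total = 521.1 m/s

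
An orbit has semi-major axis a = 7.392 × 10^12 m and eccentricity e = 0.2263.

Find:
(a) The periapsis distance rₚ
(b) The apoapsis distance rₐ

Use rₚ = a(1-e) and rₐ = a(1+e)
a = 7.392 × 10^12 m
e = 0.2263:  1 − e = 0.7737,  1 + e = 1.2263
(a) rₚ = a(1 − e) = 7.392 × 10^12 m × 0.7737 = 5.71919 × 10^12 m ≈ 5.719 × 10^12 m
(b) rₐ = a(1 + e) = 7.392 × 10^12 m × 1.2263 = 9.06481 × 10^12 m ≈ 9.065 × 10^12 m

Final answer:
(a) rₚ = 5.719 × 10^12 m
(b) rₐ = 9.065 × 10^12 m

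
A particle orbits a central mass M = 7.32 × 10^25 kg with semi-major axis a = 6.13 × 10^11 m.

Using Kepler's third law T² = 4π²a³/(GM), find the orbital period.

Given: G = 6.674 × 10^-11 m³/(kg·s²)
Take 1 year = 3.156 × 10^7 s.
M = 7.32 × 10^25 kg
GM = G × M = 6.674 × 10^-11 × 7.32 × 10^25 = 4.88537 × 10^15 m³/s²
a = 6.13 × 10^11 m
a³ = 2.30346 × 10^35 m³
T = 2π √(a³/GM) = 2π √((2.30346 × 10^35) / (4.88537 × 10^15)) = 2π × 6.86661 × 10^9 s
T = 4.31442 × 10^10 s ≈ 1367 years

Final answer: 1367 years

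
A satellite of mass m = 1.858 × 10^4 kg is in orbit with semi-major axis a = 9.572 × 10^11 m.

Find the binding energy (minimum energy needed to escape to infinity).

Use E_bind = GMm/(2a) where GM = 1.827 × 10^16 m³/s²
a = 9.572 × 10^11 m
GM = 1.827 × 10^16 m³/s²
m = 1.858 × 10^4 kg
GMm = 1.827 × 10^16 × 18580 = 3.39457 × 10^20 m³·kg/s²
2a = 1.9144 × 10^12 m
E_bind = GMm/(2a) = 1.77317 × 10^8 J ≈ 177.3 MJ

Final answer: 177.3 MJ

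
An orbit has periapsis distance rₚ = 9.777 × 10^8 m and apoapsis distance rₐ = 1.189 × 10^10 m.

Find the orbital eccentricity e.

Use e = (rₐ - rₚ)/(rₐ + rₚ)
rₚ = 9.777 × 10^8 m
rₐ = 1.189 × 10^10 m
rₐ − rₚ = 1.09123 × 10^10 m
rₐ + rₚ = 1.28677 × 10^10 m
e = (rₐ − rₚ)/(rₐ + rₚ) = 0.848038

Final answer: e = 0.848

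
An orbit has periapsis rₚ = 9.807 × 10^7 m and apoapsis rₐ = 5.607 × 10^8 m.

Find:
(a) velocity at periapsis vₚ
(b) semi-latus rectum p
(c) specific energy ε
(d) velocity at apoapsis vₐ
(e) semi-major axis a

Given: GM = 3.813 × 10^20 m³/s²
rₚ = 9.807 × 10^7 m
rₐ = 5.607 × 10^8 m
GM = 3.813 × 10^20 m³/s²
a = (rₚ + rₐ)/2 = 3.29385 × 10^8 m
e = (rₐ − rₚ)/(rₐ + rₚ) = (4.6263 × 10^8) / (6.5877 × 10^8) = 0.702263
(a) vₚ² = GM (2/rₚ − 1/a) = 3.813 × 10^20 × (2.03936 × 10^-8 − 3.03596 × 10^-9) = 6.61847 × 10^12 m²/s²;  vₚ = 2.57264 × 10^6 m/s ≈ 2573 km/s
(b) 1 − e² = 0.506826;  p = a(1 − e²) = 3.29385 × 10^8 × 0.506826 = 1.66941 × 10^8 m ≈ 1.669 × 10^8 m
(c) 2a = 6.5877 × 10^8 m;  ε = −GM/(2a) = -5.78806 × 10^11 J/kg ≈ -578.8 GJ/kg
(d) vₐ² = GM (2/rₐ − 1/a) = 3.813 × 10^20 × (3.56697 × 10^-9 − 3.03596 × 10^-9) = 2.02474 × 10^11 m²/s²;  vₐ = 449971 m/s ≈ 450 km/s
(e) a = 3.29385 × 10^8 m ≈ 3.294 × 10^8 m

Final answer:
(a) velocity at periapsis vₚ = 2573 km/s
(b) semi-latus rectum p = 1.669 × 10^8 m
(c) specific energy ε = -578.8 GJ/kg
(d) velocity at apoapsis vₐ = 450 km/s
(e) semi-major axis a = 3.294 × 10^8 m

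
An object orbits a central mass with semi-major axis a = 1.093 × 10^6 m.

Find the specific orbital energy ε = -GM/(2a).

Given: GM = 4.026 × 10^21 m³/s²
a = 1.093 × 10^6 m
GM = 4.026 × 10^21 m³/s²
2a = 2.186 × 10^6 m
ε = −GM/(2a) = -1.84172 × 10^15 J/kg ≈ -1.842 × 10^6 GJ/kg

Final answer: -1.842 × 10^6 GJ/kg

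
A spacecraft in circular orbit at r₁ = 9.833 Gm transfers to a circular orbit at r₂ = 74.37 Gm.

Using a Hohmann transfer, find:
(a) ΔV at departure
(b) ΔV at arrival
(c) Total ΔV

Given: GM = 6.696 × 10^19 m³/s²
r₁ = 9.833 Gm = 9.833 × 10^9 m
r₂ = 74.37 Gm = 7.437 × 10^10 m
GM = 6.696 × 10^19 m³/s²
Transfer ellipse: a_t = (r₁ + r₂)/2 = 4.21015 × 10^10 m
Circular speed at r₁: v₁ = √(GM/r₁) = 82521 m/s
Transfer speed at r₁ (periapsis): v₁ₜ = √(GM(2/r₁ − 1/a_t)) = 109677 m/s
(a) ΔV₁ = v₁ₜ − v₁ = 27155.8 m/s ≈ 27.16 km/s
Circular speed at r₂: v₂ = √(GM/r₂) = 30006.1 m/s
Transfer speed at r₂ (apoapsis): v₂ₜ = √(GM(2/r₂ − 1/a_t)) = 14501.2 m/s
(b) ΔV₂ = v₂ − v₂ₜ = 15504.9 m/s ≈ 15.5 km/s
(c) ΔV_total = ΔV₁ + ΔV₂ = 42660.6 m/s ≈ 42.66 km/s

Final answer:
(a) ΔV₁ = 27.16 km/s
(b) ΔV₂ = 15.5 km/s
(c) ΔV_total = 42.66 km/s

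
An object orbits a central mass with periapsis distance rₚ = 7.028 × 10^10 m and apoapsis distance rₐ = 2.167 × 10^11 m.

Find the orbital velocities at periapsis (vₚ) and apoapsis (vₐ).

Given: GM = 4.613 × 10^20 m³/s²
rₚ = 7.028 × 10^10 m
rₐ = 2.167 × 10^11 m
GM = 4.613 × 10^20 m³/s²
a = (rₚ + rₐ)/2 = 1.4349 × 10^11 m
Vis-viva: v² = GM (2/r − 1/a)
vₚ² = 4.613 × 10^20 × (2.84576 × 10^-11 − 6.96913 × 10^-12) = 9.91263 × 10^9 m²/s²
vₚ = 99562.2 m/s ≈ 99.56 km/s
vₐ² = 4.613 × 10^20 × (9.22935 × 10^-12 − 6.96913 × 10^-12) = 1.04264 × 10^9 m²/s²
vₐ = 32289.9 m/s ≈ 32.29 km/s

Final answer: vₚ = 99.56 km/s, vₐ = 32.29 km/s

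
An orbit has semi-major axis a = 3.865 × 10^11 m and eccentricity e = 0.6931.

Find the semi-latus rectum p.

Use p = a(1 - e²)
a = 3.865 × 10^11 m
e = 0.6931,  e² = 0.480388,  1 − e² = 0.519612
p = a(1 − e²) = 3.865 × 10^11 m × 0.519612 = 2.0083 × 10^11 m ≈ 2.008 × 10^11 m

Final answer: p = 2.008 × 10^11 m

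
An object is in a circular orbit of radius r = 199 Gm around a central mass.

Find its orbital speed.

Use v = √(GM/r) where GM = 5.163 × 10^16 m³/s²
r = 199 Gm = 1.99 × 10^11 m
GM = 5.163 × 10^16 m³/s²
GM/r = (5.163 × 10^16) / (1.99 × 10^11) = 259447 m²/s²
v = √(GM/r) = 509.36 m/s ≈ 509.4 m/s

Final answer: 509.4 m/s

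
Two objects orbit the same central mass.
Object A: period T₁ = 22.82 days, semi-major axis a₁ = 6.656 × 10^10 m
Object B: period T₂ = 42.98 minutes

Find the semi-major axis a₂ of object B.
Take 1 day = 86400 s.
T₁ = 22.82 days = 1.97165 × 10^6 s
T₂ = 42.98 minutes = 2578.8 s
a₁ = 6.656 × 10^10 m
Kepler's third law: (T₂/T₁)² = (a₂/a₁)³  ⇒  a₂ = a₁ (T₂/T₁)^(2/3)
T₂/T₁ = 0.00130794
(T₂/T₁)^(2/3) = 0.0119598
a₂ = 6.656 × 10^10 m × 0.0119598 = 7.96047 × 10^8 m ≈ 7.96 × 10^8 m

Final answer: a₂ = 7.96 × 10^8 m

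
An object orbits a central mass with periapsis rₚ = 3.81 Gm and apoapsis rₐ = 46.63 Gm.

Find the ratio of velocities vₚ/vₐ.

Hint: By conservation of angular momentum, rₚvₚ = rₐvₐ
rₚ = 3.81 Gm = 3.81 × 10^9 m
rₐ = 46.63 Gm = 4.663 × 10^10 m
rₚvₚ = rₐvₐ  ⇒  vₚ/vₐ = rₐ/rₚ
vₚ/vₐ = (4.663 × 10^10) / (3.81 × 10^9) = 12.2388

Final answer: vₚ/vₐ = 12.24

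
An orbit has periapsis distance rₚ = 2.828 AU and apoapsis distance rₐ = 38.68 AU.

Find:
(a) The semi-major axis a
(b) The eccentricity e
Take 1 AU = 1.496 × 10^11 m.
rₚ = 2.828 AU = 4.23069 × 10^11 m
rₐ = 38.68 AU = 5.78653 × 10^12 m
(a) a = (rₚ + rₐ)/2 = 3.1048 × 10^12 m ≈ 20.75 AU
(b) e = (rₐ − rₚ)/(rₐ + rₚ) = (5.36346 × 10^12) / (6.2096 × 10^12) = 0.863737

Final answer:
(a) a = 20.75 AU
(b) e = 0.8637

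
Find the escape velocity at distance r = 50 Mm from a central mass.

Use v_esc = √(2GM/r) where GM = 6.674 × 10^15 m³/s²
r = 50 Mm = 5 × 10^7 m
GM = 6.674 × 10^15 m³/s²
2GM/r = 2 × (6.674 × 10^15) / (5 × 10^7) = 2.6696 × 10^8 m²/s²
v_esc = √(2GM/r) = 16338.9 m/s ≈ 16.34 km/s

Final answer: 16.34 km/s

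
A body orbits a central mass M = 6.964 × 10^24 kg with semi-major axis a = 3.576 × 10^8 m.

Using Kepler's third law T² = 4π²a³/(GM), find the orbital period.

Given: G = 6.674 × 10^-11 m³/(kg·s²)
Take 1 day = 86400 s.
M = 6.964 × 10^24 kg
GM = G × M = 6.674 × 10^-11 × 6.964 × 10^24 = 4.64777 × 10^14 m³/s²
a = 3.576 × 10^8 m
a³ = 4.57291 × 10^25 m³
T = 2π √(a³/GM) = 2π √((4.57291 × 10^25) / (4.64777 × 10^14)) = 2π × 313671 s
T = 1.97085 × 10^6 s ≈ 22.81 days

Final answer: 22.81 days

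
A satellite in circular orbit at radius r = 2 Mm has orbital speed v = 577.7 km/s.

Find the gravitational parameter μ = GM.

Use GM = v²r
r = 2 Mm = 2 × 10^6 m
v = 577.7 km/s = 577700 m/s
v² = 3.33737 × 10^11 m²/s²
GM = v²r = 3.33737 × 10^11 × 2 × 10^6 = 6.67475 × 10^17 m³/s²
GM ≈ 6.675 × 10^17 m³/s²

Final answer: GM = 6.675 × 10^17 m³/s²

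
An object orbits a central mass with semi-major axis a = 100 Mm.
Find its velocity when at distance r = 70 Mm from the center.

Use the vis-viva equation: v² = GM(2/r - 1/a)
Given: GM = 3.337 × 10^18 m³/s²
a = 100 Mm = 1 × 10^8 m
r = 70 Mm = 7 × 10^7 m
GM = 3.337 × 10^18 m³/s²
2/r − 1/a = 2.85714 × 10^-8 − 1 × 10^-8 = 1.85714 × 10^-8 m⁻¹
v² = GM (2/r − 1/a) = 6.19729 × 10^10 m²/s²
v = 248943 m/s ≈ 248.9 km/s

Final answer: 248.9 km/s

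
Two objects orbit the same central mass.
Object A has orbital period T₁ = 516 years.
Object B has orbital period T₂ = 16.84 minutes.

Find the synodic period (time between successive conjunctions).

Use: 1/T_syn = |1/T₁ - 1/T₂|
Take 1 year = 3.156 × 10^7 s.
T₁ = 516 years = 1.6285 × 10^10 s
T₂ = 16.84 minutes = 1010.4 s
1/T₁ = 6.14064 × 10^-11 s⁻¹
1/T₂ = 0.000989707 s⁻¹
|1/T₁ − 1/T₂| = 0.000989707 s⁻¹
T_syn = 1 / |1/T₁ − 1/T₂| = 1010.4 s ≈ 16.84 minutes

Final answer: T_syn = 16.84 minutes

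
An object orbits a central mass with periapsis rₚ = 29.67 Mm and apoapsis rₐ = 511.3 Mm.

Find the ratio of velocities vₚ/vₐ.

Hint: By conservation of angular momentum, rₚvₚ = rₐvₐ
rₚ = 29.67 Mm = 2.967 × 10^7 m
rₐ = 511.3 Mm = 5.113 × 10^8 m
rₚvₚ = rₐvₐ  ⇒  vₚ/vₐ = rₐ/rₚ
vₚ/vₐ = (5.113 × 10^8) / (2.967 × 10^7) = 17.2329

Final answer: vₚ/vₐ = 17.23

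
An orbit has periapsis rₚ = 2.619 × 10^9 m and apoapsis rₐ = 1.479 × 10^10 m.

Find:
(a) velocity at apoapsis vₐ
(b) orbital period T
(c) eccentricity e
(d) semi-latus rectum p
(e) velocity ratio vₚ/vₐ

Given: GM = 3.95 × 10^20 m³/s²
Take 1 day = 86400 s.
rₚ = 2.619 × 10^9 m
rₐ = 1.479 × 10^10 m
GM = 3.95 × 10^20 m³/s²
a = (rₚ + rₐ)/2 = 8.7045 × 10^9 m
e = (rₐ − rₚ)/(rₐ + rₚ) = (1.2171 × 10^10) / (1.7409 × 10^10) = 0.699121
(a) vₐ² = GM (2/rₐ − 1/a) = 3.95 × 10^20 × (1.35227 × 10^-10 − 1.14883 × 10^-10) = 8.03564 × 10^9 m²/s²;  vₐ = 89641.7 m/s ≈ 89.64 km/s
(b) a³ = 6.59525 × 10^29 m³;  T = 2π √(a³/GM) = 2π × 40861.8 s = 256742 s ≈ 2.972 days
(c) e = 0.699121 ≈ 0.6991
(d) 1 − e² = 0.51123;  p = a(1 − e²) = 8.7045 × 10^9 × 0.51123 = 4.45 × 10^9 m ≈ 4.45 × 10^9 m
(e) vₚ/vₐ = rₐ/rₚ (angular momentum) = (1.479 × 10^10) / (2.619 × 10^9) = 5.64719 ≈ 5.647

Final answer:
(a) velocity at apoapsis vₐ = 89.64 km/s
(b) orbital period T = 2.972 days
(c) eccentricity e = 0.6991
(d) semi-latus rectum p = 4.45 × 10^9 m
(e) velocity ratio vₚ/vₐ = 5.647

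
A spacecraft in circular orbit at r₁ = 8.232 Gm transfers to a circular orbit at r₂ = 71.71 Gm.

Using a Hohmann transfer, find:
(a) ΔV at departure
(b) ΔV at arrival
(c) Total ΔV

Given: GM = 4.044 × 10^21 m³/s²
r₁ = 8.232 Gm = 8.232 × 10^9 m
r₂ = 71.71 Gm = 7.171 × 10^10 m
GM = 4.044 × 10^21 m³/s²
Transfer ellipse: a_t = (r₁ + r₂)/2 = 3.9971 × 10^10 m
Circular speed at r₁: v₁ = √(GM/r₁) = 700895 m/s
Transfer speed at r₁ (periapsis): v₁ₜ = √(GM(2/r₁ − 1/a_t)) = 938794 m/s
(a) ΔV₁ = v₁ₜ − v₁ = 237899 m/s ≈ 237.9 km/s
Circular speed at r₂: v₂ = √(GM/r₂) = 237474 m/s
Transfer speed at r₂ (apoapsis): v₂ₜ = √(GM(2/r₂ − 1/a_t)) = 107770 m/s
(b) ΔV₂ = v₂ − v₂ₜ = 129704 m/s ≈ 129.7 km/s
(c) ΔV_total = ΔV₁ + ΔV₂ = 367603 m/s ≈ 367.6 km/s

Final answer:
(a) ΔV₁ = 237.9 km/s
(b) ΔV₂ = 129.7 km/s
(c) ΔV_total = 367.6 km/s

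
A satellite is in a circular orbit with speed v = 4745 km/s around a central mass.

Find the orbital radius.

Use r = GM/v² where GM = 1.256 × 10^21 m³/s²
v = 4745 km/s = 4.745 × 10^6 m/s
GM = 1.256 × 10^21 m³/s²
v² = 2.2515 × 10^13 m²/s²
r = GM/v² = (1.256 × 10^21) / (2.2515 × 10^13) = 5.5785 × 10^7 m ≈ 55.78 Mm

Final answer: 55.78 Mm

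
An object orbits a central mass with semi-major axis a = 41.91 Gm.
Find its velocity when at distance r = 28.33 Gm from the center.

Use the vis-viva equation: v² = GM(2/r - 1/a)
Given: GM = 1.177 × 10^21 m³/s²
a = 41.91 Gm = 4.191 × 10^10 m
r = 28.33 Gm = 2.833 × 10^10 m
GM = 1.177 × 10^21 m³/s²
2/r − 1/a = 7.05965 × 10^-11 − 2.38607 × 10^-11 = 4.67359 × 10^-11 m⁻¹
v² = GM (2/r − 1/a) = 5.50081 × 10^10 m²/s²
v = 234538 m/s ≈ 234.5 km/s

Final answer: 234.5 km/s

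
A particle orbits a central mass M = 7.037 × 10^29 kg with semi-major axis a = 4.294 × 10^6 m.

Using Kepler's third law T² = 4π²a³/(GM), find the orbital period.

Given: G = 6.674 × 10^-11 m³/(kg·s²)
M = 7.037 × 10^29 kg
GM = G × M = 6.674 × 10^-11 × 7.037 × 10^29 = 4.69649 × 10^19 m³/s²
a = 4.294 × 10^6 m
a³ = 7.91746 × 10^19 m³
T = 2π √(a³/GM) = 2π √((7.91746 × 10^19) / (4.69649 × 10^19)) = 2π × 1.29839 s
T = 8.15804 s ≈ 8.158 seconds

Final answer: 8.158 seconds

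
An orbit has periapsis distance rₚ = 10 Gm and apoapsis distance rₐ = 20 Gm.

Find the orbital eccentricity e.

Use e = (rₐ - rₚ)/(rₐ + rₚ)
rₚ = 10 Gm = 1 × 10^10 m
rₐ = 20 Gm = 2 × 10^10 m
rₐ − rₚ = 1 × 10^10 m
rₐ + rₚ = 3 × 10^10 m
e = (rₐ − rₚ)/(rₐ + rₚ) = 0.333333

Final answer: e = 0.3333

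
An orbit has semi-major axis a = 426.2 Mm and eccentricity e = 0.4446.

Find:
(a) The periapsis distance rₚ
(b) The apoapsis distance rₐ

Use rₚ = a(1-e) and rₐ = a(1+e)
a = 426.2 Mm = 4.262 × 10^8 m
e = 0.4446:  1 − e = 0.5554,  1 + e = 1.4446
(a) rₚ = a(1 − e) = 4.262 × 10^8 m × 0.5554 = 2.36711 × 10^8 m ≈ 236.7 Mm
(b) rₐ = a(1 + e) = 4.262 × 10^8 m × 1.4446 = 6.15689 × 10^8 m ≈ 615.7 Mm

Final answer:
(a) rₚ = 236.7 Mm
(b) rₐ = 615.7 Mm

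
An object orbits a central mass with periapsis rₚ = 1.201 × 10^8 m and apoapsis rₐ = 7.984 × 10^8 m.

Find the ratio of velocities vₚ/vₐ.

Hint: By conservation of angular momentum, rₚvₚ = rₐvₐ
rₚ = 1.201 × 10^8 m
rₐ = 7.984 × 10^8 m
rₚvₚ = rₐvₐ  ⇒  vₚ/vₐ = rₐ/rₚ
vₚ/vₐ = (7.984 × 10^8) / (1.201 × 10^8) = 6.64779

Final answer: vₚ/vₐ = 6.648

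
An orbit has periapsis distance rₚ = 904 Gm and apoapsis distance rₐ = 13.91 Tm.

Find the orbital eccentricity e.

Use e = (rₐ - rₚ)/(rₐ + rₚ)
rₚ = 904 Gm = 9.04 × 10^11 m
rₐ = 13.91 Tm = 1.391 × 10^13 m
rₐ − rₚ = 1.3006 × 10^13 m
rₐ + rₚ = 1.4814 × 10^13 m
e = (rₐ − rₚ)/(rₐ + rₚ) = 0.877953

Final answer: e = 0.878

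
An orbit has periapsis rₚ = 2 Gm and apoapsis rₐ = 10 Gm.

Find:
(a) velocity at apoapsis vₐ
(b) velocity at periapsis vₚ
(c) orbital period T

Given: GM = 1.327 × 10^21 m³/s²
rₚ = 2 Gm = 2 × 10^9 m
rₐ = 10 Gm = 1 × 10^10 m
GM = 1.327 × 10^21 m³/s²
a = (rₚ + rₐ)/2 = 6 × 10^9 m
e = (rₐ − rₚ)/(rₐ + rₚ) = (8 × 10^9) / (1.2 × 10^10) = 0.666667
(a) vₐ² = GM (2/rₐ − 1/a) = 1.327 × 10^21 × (2 × 10^-10 − 1.66667 × 10^-10) = 4.42333 × 10^10 m²/s²;  vₐ = 210317 m/s ≈ 210.3 km/s
(b) vₚ² = GM (2/rₚ − 1/a) = 1.327 × 10^21 × (1 × 10^-9 − 1.66667 × 10^-10) = 1.10583 × 10^12 m²/s²;  vₚ = 1.05159 × 10^6 m/s ≈ 1052 km/s
(c) a³ = 2.16 × 10^29 m³;  T = 2π √(a³/GM) = 2π × 12758.3 s = 80162.5 s ≈ 22.27 hours

Final answer:
(a) velocity at apoapsis vₐ = 210.3 km/s
(b) velocity at periapsis vₚ = 1052 km/s
(c) orbital period T = 22.27 hours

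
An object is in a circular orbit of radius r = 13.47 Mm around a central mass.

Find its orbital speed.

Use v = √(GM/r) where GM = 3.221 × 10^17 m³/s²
r = 13.47 Mm = 1.347 × 10^7 m
GM = 3.221 × 10^17 m³/s²
GM/r = (3.221 × 10^17) / (1.347 × 10^7) = 2.39124 × 10^10 m²/s²
v = √(GM/r) = 154636 m/s ≈ 154.6 km/s

Final answer: 154.6 km/s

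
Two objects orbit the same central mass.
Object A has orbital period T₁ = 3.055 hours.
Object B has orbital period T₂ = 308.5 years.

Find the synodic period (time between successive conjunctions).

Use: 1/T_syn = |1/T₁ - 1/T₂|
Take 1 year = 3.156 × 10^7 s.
T₁ = 3.055 hours = 10998 s
T₂ = 308.5 years = 9.73626 × 10^9 s
1/T₁ = 9.09256 × 10^-5 s⁻¹
1/T₂ = 1.02709 × 10^-10 s⁻¹
|1/T₁ − 1/T₂| = 9.09255 × 10^-5 s⁻¹
T_syn = 1 / |1/T₁ − 1/T₂| = 10998 s ≈ 3.055 hours

Final answer: T_syn = 3.055 hours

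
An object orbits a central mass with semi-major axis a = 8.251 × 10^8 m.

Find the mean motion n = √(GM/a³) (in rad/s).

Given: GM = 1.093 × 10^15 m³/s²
a = 8.251 × 10^8 m
GM = 1.093 × 10^15 m³/s²
a³ = 5.6172 × 10^26 m³
GM/a³ = (1.093 × 10^15) / (5.6172 × 10^26) = 1.94581 × 10^-12 s⁻²
n = √(GM/a³) = 1.39492 × 10^-6 rad/s ≈ 1.395 × 10^-6 rad/s

Final answer: n = 1.395 × 10^-6 rad/s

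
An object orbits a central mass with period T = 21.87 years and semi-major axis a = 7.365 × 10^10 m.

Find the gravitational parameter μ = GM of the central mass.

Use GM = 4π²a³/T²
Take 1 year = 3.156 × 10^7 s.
T = 21.87 years = 6.90217 × 10^8 s
a = 7.365 × 10^10 m
a³ = 3.99501 × 10^32 m³
T² = 4.764 × 10^17 s²
GM = 4π² × (3.99501 × 10^32) / (4.764 × 10^17) = 3.3106 × 10^16 m³/s²
GM ≈ 3.311 × 10^16 m³/s²

Final answer: GM = 3.311 × 10^16 m³/s²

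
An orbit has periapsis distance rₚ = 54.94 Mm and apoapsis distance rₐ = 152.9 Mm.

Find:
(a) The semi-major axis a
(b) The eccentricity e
rₚ = 54.94 Mm = 5.494 × 10^7 m
rₐ = 152.9 Mm = 1.529 × 10^8 m
(a) a = (rₚ + rₐ)/2 = 1.0392 × 10^8 m ≈ 103.9 Mm
(b) e = (rₐ − rₚ)/(rₐ + rₚ) = (9.796 × 10^7) / (2.0784 × 10^8) = 0.471324

Final answer:
(a) a = 103.9 Mm
(b) e = 0.4713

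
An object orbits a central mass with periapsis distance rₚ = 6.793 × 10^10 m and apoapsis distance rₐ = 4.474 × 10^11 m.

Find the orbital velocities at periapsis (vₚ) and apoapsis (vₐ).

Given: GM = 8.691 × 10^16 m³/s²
rₚ = 6.793 × 10^10 m
rₐ = 4.474 × 10^11 m
GM = 8.691 × 10^16 m³/s²
a = (rₚ + rₐ)/2 = 2.57665 × 10^11 m
Vis-viva: v² = GM (2/r − 1/a)
vₚ² = 8.691 × 10^16 × (2.94421 × 10^-11 − 3.88101 × 10^-12) = 2.22151 × 10^6 m²/s²
vₚ = 1490.47 m/s ≈ 1.49 km/s
vₐ² = 8.691 × 10^16 × (4.47027 × 10^-12 − 3.88101 × 10^-12) = 51213 m²/s²
vₐ = 226.303 m/s ≈ 226.3 m/s

Final answer: vₚ = 1.49 km/s, vₐ = 226.3 m/s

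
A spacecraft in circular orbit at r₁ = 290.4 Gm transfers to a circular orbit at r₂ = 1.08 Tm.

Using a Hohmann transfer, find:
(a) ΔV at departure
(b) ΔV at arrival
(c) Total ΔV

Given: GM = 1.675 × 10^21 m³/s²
r₁ = 290.4 Gm = 2.904 × 10^11 m
r₂ = 1.08 Tm = 1.08 × 10^12 m
GM = 1.675 × 10^21 m³/s²
Transfer ellipse: a_t = (r₁ + r₂)/2 = 6.852 × 10^11 m
Circular speed at r₁: v₁ = √(GM/r₁) = 75946.7 m/s
Transfer speed at r₁ (periapsis): v₁ₜ = √(GM(2/r₁ − 1/a_t)) = 95348.2 m/s
(a) ΔV₁ = v₁ₜ − v₁ = 19401.4 m/s ≈ 19.4 km/s
Circular speed at r₂: v₂ = √(GM/r₂) = 39381.8 m/s
Transfer speed at r₂ (apoapsis): v₂ₜ = √(GM(2/r₂ − 1/a_t)) = 25638.1 m/s
(b) ΔV₂ = v₂ − v₂ₜ = 13743.7 m/s ≈ 13.74 km/s
(c) ΔV_total = ΔV₁ + ΔV₂ = 33145.2 m/s ≈ 33.15 km/s

Final answer:
(a) ΔV₁ = 19.4 km/s
(b) ΔV₂ = 13.74 km/s
(c) ΔV_total = 33.15 km/s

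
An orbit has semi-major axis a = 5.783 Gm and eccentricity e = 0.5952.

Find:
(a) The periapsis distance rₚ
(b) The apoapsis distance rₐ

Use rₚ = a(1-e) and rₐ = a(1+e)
a = 5.783 Gm = 5.783 × 10^9 m
e = 0.5952:  1 − e = 0.4048,  1 + e = 1.5952
(a) rₚ = a(1 − e) = 5.783 × 10^9 m × 0.4048 = 2.34096 × 10^9 m ≈ 2.341 Gm
(b) rₐ = a(1 + e) = 5.783 × 10^9 m × 1.5952 = 9.22504 × 10^9 m ≈ 9.225 Gm

Final answer:
(a) rₚ = 2.341 Gm
(b) rₐ = 9.225 Gm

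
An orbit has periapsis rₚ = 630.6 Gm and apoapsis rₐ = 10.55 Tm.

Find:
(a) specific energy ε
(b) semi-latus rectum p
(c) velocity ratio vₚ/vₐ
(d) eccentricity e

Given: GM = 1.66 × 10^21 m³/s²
rₚ = 630.6 Gm = 6.306 × 10^11 m
rₐ = 10.55 Tm = 1.055 × 10^13 m
GM = 1.66 × 10^21 m³/s²
a = (rₚ + rₐ)/2 = 5.5903 × 10^12 m
e = (rₐ − rₚ)/(rₐ + rₚ) = (9.9194 × 10^12) / (1.11806 × 10^13) = 0.887197
(a) 2a = 1.11806 × 10^13 m;  ε = −GM/(2a) = -1.48471 × 10^8 J/kg ≈ -148.5 MJ/kg
(b) 1 − e² = 0.212881;  p = a(1 − e²) = 5.5903 × 10^12 × 0.212881 = 1.19007 × 10^12 m ≈ 1.19 Tm
(c) vₚ/vₐ = rₐ/rₚ (angular momentum) = (1.055 × 10^13) / (6.306 × 10^11) = 16.7301 ≈ 16.73
(d) e = 0.887197 ≈ 0.8872

Final answer:
(a) specific energy ε = -148.5 MJ/kg
(b) semi-latus rectum p = 1.19 Tm
(c) velocity ratio vₚ/vₐ = 16.73
(d) eccentricity e = 0.8872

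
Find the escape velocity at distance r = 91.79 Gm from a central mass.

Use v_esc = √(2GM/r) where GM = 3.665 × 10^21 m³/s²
r = 91.79 Gm = 9.179 × 10^10 m
GM = 3.665 × 10^21 m³/s²
2GM/r = 2 × (3.665 × 10^21) / (9.179 × 10^10) = 7.98562 × 10^10 m²/s²
v_esc = √(2GM/r) = 282588 m/s ≈ 282.6 km/s

Final answer: 282.6 km/s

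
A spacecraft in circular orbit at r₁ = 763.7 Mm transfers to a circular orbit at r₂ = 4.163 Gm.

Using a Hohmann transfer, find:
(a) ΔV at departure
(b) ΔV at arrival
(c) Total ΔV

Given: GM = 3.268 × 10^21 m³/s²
r₁ = 763.7 Mm = 7.637 × 10^8 m
r₂ = 4.163 Gm = 4.163 × 10^9 m
GM = 3.268 × 10^21 m³/s²
Transfer ellipse: a_t = (r₁ + r₂)/2 = 2.46335 × 10^9 m
Circular speed at r₁: v₁ = √(GM/r₁) = 2.06861 × 10^6 m/s
Transfer speed at r₁ (periapsis): v₁ₜ = √(GM(2/r₁ − 1/a_t)) = 2.68918 × 10^6 m/s
(a) ΔV₁ = v₁ₜ − v₁ = 620565 m/s ≈ 620.6 km/s
Circular speed at r₂: v₂ = √(GM/r₂) = 886008 m/s
Transfer speed at r₂ (apoapsis): v₂ₜ = √(GM(2/r₂ − 1/a_t)) = 493328 m/s
(b) ΔV₂ = v₂ − v₂ₜ = 392680 m/s ≈ 392.7 km/s
(c) ΔV_total = ΔV₁ + ΔV₂ = 1.01324 × 10^6 m/s ≈ 1013 km/s

Final answer:
(a) ΔV₁ = 620.6 km/s
(b) ΔV₂ = 392.7 km/s
(c) ΔV_total = 1013 km/s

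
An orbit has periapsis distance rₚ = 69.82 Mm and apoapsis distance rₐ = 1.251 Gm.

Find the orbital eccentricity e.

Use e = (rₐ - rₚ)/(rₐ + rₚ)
rₚ = 69.82 Mm = 6.982 × 10^7 m
rₐ = 1.251 Gm = 1.251 × 10^9 m
rₐ − rₚ = 1.18118 × 10^9 m
rₐ + rₚ = 1.32082 × 10^9 m
e = (rₐ − rₚ)/(rₐ + rₚ) = 0.894278

Final answer: e = 0.8943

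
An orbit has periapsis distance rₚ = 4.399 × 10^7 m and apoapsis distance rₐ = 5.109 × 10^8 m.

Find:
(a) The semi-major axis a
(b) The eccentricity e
rₚ = 4.399 × 10^7 m
rₐ = 5.109 × 10^8 m
(a) a = (rₚ + rₐ)/2 = 2.77445 × 10^8 m ≈ 2.774 × 10^8 m
(b) e = (rₐ − rₚ)/(rₐ + rₚ) = (4.6691 × 10^8) / (5.5489 × 10^8) = 0.841446

Final answer:
(a) a = 2.774 × 10^8 m
(b) e = 0.8414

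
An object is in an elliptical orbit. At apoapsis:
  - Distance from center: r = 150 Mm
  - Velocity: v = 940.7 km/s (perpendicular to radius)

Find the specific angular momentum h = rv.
r = 150 Mm = 1.5 × 10^8 m
v = 940.7 km/s = 940700 m/s
h = rv = 1.5 × 10^8 × 940700 = 1.41105 × 10^14 m²/s ≈ 1.411 × 10^14 m²/s

Final answer: h = 1.411 × 10^14 m²/s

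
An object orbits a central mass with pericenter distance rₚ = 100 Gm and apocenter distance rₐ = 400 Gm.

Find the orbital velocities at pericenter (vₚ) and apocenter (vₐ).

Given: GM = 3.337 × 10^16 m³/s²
rₚ = 100 Gm = 1 × 10^11 m
rₐ = 400 Gm = 4 × 10^11 m
GM = 3.337 × 10^16 m³/s²
a = (rₚ + rₐ)/2 = 2.5 × 10^11 m
Vis-viva: v² = GM (2/r − 1/a)
vₚ² = 3.337 × 10^16 × (2 × 10^-11 − 4 × 10^-12) = 533920 m²/s²
vₚ = 730.698 m/s ≈ 730.7 m/s
vₐ² = 3.337 × 10^16 × (5 × 10^-12 − 4 × 10^-12) = 33370 m²/s²
vₐ = 182.675 m/s ≈ 182.7 m/s

Final answer: vₚ = 730.7 m/s, vₐ = 182.7 m/s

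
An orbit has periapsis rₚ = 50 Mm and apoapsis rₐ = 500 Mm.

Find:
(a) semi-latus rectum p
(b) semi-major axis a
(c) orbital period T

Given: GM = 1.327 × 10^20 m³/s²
rₚ = 50 Mm = 5 × 10^7 m
rₐ = 500 Mm = 5 × 10^8 m
GM = 1.327 × 10^20 m³/s²
a = (rₚ + rₐ)/2 = 2.75 × 10^8 m
e = (rₐ − rₚ)/(rₐ + rₚ) = (4.5 × 10^8) / (5.5 × 10^8) = 0.818182
(a) 1 − e² = 0.330579;  p = a(1 − e²) = 2.75 × 10^8 × 0.330579 = 9.09091 × 10^7 m ≈ 90.91 Mm
(b) a = 2.75 × 10^8 m ≈ 275 Mm
(c) a³ = 2.07969 × 10^25 m³;  T = 2π √(a³/GM) = 2π × 395.88 s = 2487.39 s ≈ 41.46 minutes

Final answer:
(a) semi-latus rectum p = 90.91 Mm
(b) semi-major axis a = 275 Mm
(c) orbital period T = 41.46 minutes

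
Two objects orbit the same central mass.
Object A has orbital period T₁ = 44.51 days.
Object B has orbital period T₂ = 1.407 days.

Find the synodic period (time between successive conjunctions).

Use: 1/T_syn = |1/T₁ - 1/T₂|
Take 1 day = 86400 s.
T₁ = 44.51 days = 3.84566 × 10^6 s
T₂ = 1.407 days = 121565 s
1/T₁ = 2.60033 × 10^-7 s⁻¹
1/T₂ = 8.22607 × 10^-6 s⁻¹
|1/T₁ − 1/T₂| = 7.96603 × 10^-6 s⁻¹
T_syn = 1 / |1/T₁ − 1/T₂| = 125533 s ≈ 1.453 days

Final answer: T_syn = 1.453 days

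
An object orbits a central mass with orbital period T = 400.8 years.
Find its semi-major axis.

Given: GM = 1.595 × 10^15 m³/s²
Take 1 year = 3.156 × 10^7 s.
T = 400.8 years = 1.26492 × 10^10 s
GM = 1.595 × 10^15 m³/s²
Kepler's third law: a³ = GM T² / (4π²)
T² = 1.60003 × 10^20 s²
a³ = (1.595 × 10^15) × (1.60003 × 10^20) / (4π²) = 6.46443 × 10^33 m³
a = (a³)^(1/3) = 1.86285 × 10^11 m ≈ 186.3 Gm

Final answer: 186.3 Gm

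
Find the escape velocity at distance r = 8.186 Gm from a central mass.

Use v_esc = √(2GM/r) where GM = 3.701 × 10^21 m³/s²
r = 8.186 Gm = 8.186 × 10^9 m
GM = 3.701 × 10^21 m³/s²
2GM/r = 2 × (3.701 × 10^21) / (8.186 × 10^9) = 9.04227 × 10^11 m²/s²
v_esc = √(2GM/r) = 950908 m/s ≈ 950.9 km/s

Final answer: 950.9 km/s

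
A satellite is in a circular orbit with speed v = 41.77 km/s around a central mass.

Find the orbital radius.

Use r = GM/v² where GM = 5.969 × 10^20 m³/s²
v = 41.77 km/s = 41770 m/s
GM = 5.969 × 10^20 m³/s²
v² = 1.74473 × 10^9 m²/s²
r = GM/v² = (5.969 × 10^20) / (1.74473 × 10^9) = 3.42115 × 10^11 m ≈ 3.421 × 10^11 m

Final answer: 3.421 × 10^11 m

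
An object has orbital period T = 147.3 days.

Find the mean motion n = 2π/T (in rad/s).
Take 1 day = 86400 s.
T = 147.3 days = 1.27267 × 10^7 s
n = 2π / (1.27267 × 10^7 s) = 4.937 × 10^-7 rad/s ≈ 4.937 × 10^-7 rad/s

Final answer: n = 4.937 × 10^-7 rad/s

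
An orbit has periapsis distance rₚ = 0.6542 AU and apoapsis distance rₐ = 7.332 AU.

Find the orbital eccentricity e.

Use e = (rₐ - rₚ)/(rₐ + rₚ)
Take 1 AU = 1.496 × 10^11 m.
rₚ = 0.6542 AU = 9.78683 × 10^10 m
rₐ = 7.332 AU = 1.09687 × 10^12 m
rₐ − rₚ = 9.98999 × 10^11 m
rₐ + rₚ = 1.19474 × 10^12 m
e = (rₐ − rₚ)/(rₐ + rₚ) = 0.836167

Final answer: e = 0.8362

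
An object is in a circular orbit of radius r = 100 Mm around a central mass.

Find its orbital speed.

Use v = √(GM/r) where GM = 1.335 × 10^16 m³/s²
r = 100 Mm = 1 × 10^8 m
GM = 1.335 × 10^16 m³/s²
GM/r = (1.335 × 10^16) / (1 × 10^8) = 1.335 × 10^8 m²/s²
v = √(GM/r) = 11554.2 m/s ≈ 11.55 km/s

Final answer: 11.55 km/s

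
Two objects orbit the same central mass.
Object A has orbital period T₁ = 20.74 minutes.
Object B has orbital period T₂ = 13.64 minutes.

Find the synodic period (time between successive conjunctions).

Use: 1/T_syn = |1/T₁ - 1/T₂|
T₁ = 20.74 minutes = 1244.4 s
T₂ = 13.64 minutes = 818.4 s
1/T₁ = 0.0008036 s⁻¹
1/T₂ = 0.0012219 s⁻¹
|1/T₁ − 1/T₂| = 0.000418296 s⁻¹
T_syn = 1 / |1/T₁ − 1/T₂| = 2390.65 s ≈ 39.84 minutes

Final answer: T_syn = 39.84 minutes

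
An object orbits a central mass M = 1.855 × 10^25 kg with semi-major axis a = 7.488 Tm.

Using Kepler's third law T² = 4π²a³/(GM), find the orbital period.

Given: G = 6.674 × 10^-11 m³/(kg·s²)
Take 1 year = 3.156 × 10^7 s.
M = 1.855 × 10^25 kg
GM = G × M = 6.674 × 10^-11 × 1.855 × 10^25 = 1.23803 × 10^15 m³/s²
a = 7.488 Tm = 7.488 × 10^12 m
a³ = 4.19853 × 10^38 m³
T = 2π √(a³/GM) = 2π √((4.19853 × 10^38) / (1.23803 × 10^15)) = 2π × 5.82349 × 10^11 s
T = 3.65901 × 10^12 s ≈ 1.159 × 10^5 years

Final answer: 1.159 × 10^5 years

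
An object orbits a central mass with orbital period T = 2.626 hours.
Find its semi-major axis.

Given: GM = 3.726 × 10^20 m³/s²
T = 2.626 hours = 9453.6 s
GM = 3.726 × 10^20 m³/s²
Kepler's third law: a³ = GM T² / (4π²)
T² = 8.93706 × 10^7 s²
a³ = (3.726 × 10^20) × (8.93706 × 10^7) / (4π²) = 8.43485 × 10^26 m³
a = (a³)^(1/3) = 9.44842 × 10^8 m ≈ 944.8 Mm

Final answer: 944.8 Mm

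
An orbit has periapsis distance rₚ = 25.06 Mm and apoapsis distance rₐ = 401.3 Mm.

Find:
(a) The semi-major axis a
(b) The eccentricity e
rₚ = 25.06 Mm = 2.506 × 10^7 m
rₐ = 401.3 Mm = 4.013 × 10^8 m
(a) a = (rₚ + rₐ)/2 = 2.1318 × 10^8 m ≈ 213.2 Mm
(b) e = (rₐ − rₚ)/(rₐ + rₚ) = (3.7624 × 10^8) / (4.2636 × 10^8) = 0.882447

Final answer:
(a) a = 213.2 Mm
(b) e = 0.8824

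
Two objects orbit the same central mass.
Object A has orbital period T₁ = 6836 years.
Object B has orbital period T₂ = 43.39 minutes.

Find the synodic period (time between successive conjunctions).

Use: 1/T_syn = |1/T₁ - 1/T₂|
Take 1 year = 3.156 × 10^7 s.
T₁ = 6836 years = 2.15744 × 10^11 s
T₂ = 43.39 minutes = 2603.4 s
1/T₁ = 4.63512 × 10^-12 s⁻¹
1/T₂ = 0.000384113 s⁻¹
|1/T₁ − 1/T₂| = 0.000384113 s⁻¹
T_syn = 1 / |1/T₁ − 1/T₂| = 2603.4 s ≈ 43.39 minutes

Final answer: T_syn = 43.39 minutes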